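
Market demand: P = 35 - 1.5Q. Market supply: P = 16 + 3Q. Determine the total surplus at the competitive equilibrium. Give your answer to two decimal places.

Equilibrium: 35 - 1.5Q = 16 + 3Q, so Q* = 4.2222 and P* = 28.6667.
CS = (1/2)(4.2222)(6.3333) = 13.3704 and PS = (1/2)(4.2222)(12.6667) = 26.7407, so total surplus = 40.1111.

40.11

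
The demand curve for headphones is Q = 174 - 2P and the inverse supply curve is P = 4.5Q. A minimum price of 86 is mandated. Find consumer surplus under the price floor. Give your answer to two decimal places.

Rewriting demand in inverse form: P = 87 - 0.5Q.
Free-market equilibrium: 87 - 0.5Q = 4.5Q gives Q* = 17.4, P* = 78.3.
At P = 86, buyers demand (87 - 86)/0.5 = 2 while sellers would supply more, so the quantity traded is 2 at price 86.
CS is the triangle under demand above 86: (1/2)(2)(87 - 86) = 1.

1.00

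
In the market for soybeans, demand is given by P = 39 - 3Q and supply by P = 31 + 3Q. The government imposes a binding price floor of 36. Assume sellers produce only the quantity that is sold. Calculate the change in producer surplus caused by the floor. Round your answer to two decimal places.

Without the control, 39 - 3Q = 31 + 3Q so Q* = 1.3333 and P* = 35.
At P = 36, buyers demand (39 - 36)/3 = 1 while sellers would supply more, so the quantity traded is 1 at price 36.
PS goes from (1/2)(1.3333)(4) = 2.6667 to 3.5 (computed as (36 - 31)(1) - (1/2)(3)(1)^2), a change of 0.8333.

0.83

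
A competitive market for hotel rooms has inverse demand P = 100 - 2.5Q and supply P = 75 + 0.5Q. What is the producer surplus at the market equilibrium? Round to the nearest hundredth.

17.36

Setting demand equal to supply, 25 = 3Q, so Q* = 8.3333 and P* = 79.1667.
Producer surplus is the triangle above supply below P*: (1/2)(8.3333)(79.1667 - 75) = (1/2)(8.3333)(4.1667) = 17.3611.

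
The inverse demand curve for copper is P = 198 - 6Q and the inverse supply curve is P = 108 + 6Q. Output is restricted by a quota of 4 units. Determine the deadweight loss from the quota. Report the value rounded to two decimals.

Unrestricted equilibrium: Q* = (198 - 108)/(6 + 6) = 7.5.
At Q = 4 the demand price is 198 - 6(4) = 174 and the supply price is 108 + 6(4) = 132.
Deadweight loss is the triangle between the curves from 4 to 7.5: (1/2)(174 - 132)(7.5 - 4) = 73.5.

73.50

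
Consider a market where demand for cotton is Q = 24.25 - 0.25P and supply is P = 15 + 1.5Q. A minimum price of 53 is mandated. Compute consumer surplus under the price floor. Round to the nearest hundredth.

242.00

Rewriting demand in inverse form: P = 97 - 4Q.
Without the control, 97 - 4Q = 15 + 1.5Q so Q* = 14.9091 and P* = 37.3636.
At the floor price 53, quantity demanded is (97 - 53)/4 = 11; demand is the short side, so Q = 11 trades at P = 53.
CS is the triangle under demand above 53: (1/2)(11)(97 - 53) = 242.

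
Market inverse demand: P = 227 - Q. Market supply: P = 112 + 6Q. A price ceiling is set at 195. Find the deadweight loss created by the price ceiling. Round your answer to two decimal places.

Without the control, 227 - Q = 112 + 6Q so Q* = 16.4286 and P* = 210.5714.
At the ceiling price 195, quantity supplied is (195 - 112)/6 = 13.8333; supply is the short side, so Q = 13.8333 trades at P = 195.
The lost-trades triangle has base Q* - 13.8333 = 2.5952 and height equal to the gap between the curves at Q = 13.8333, which is 213.1667 - 195 = 18.1667. DWL = (1/2)(2.5952)(18.1667) = 23.5734.

23.57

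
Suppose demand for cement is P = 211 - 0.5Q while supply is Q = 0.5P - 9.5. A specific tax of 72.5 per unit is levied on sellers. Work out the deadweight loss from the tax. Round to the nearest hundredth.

1051.25

Rewriting supply in inverse form: P = 19 + 2Q.
Without the tax, 211 - 0.5Q = 19 + 2Q so Q* = 76.8 and P* = 172.6.
With the tax, sellers need 72.5 more per unit: 211 - 0.5Q = 19 + 2Q + 72.5, so Q_t = 47.8. Buyers pay P_b = 187.1; sellers receive P_s = P_b - 72.5 = 114.6.
The welfare triangle lost has base Q* - Q_t = 29 and height t = 72.5, so DWL = (1/2)(29)(72.5) = 1051.25.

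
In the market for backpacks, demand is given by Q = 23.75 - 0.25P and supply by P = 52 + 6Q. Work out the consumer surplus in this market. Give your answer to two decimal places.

Rewriting demand in inverse form: P = 95 - 4Q.
Set 95 - 4Q = 52 + 6Q, which gives 43 = 10Q, so Q* = 4.3 and P* = 95 - 4(4.3) = 77.8.
CS is the area between the demand curve and P* from 0 to Q*: (1/2)(4.3)(17.2) = 36.98.

36.98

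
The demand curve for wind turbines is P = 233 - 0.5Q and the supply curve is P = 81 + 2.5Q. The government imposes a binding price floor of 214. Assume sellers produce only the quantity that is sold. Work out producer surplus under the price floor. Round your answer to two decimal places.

Without the control, 233 - 0.5Q = 81 + 2.5Q so Q* = 50.6667 and P* = 207.6667.
At the floor price 214, quantity demanded is (233 - 214)/0.5 = 38; demand is the short side, so Q = 38 trades at P = 214.
The supply price at Q = 38 is 176. PS is the trapezoid between 214 and supply over [0, 38]: (1/2)[(214 - 81) + (214 - 176)](38) = 3249.

3249.00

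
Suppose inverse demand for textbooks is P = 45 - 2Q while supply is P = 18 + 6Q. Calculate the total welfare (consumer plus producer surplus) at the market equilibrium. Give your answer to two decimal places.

45.56

Set 45 - 2Q = 18 + 6Q, which gives 27 = 8Q, so Q* = 3.375 and P* = 45 - 2(3.375) = 38.25.
Total surplus is the full triangle between the curves from 0 to Q*: (1/2)(3.375)(45 - 18) = 45.5625.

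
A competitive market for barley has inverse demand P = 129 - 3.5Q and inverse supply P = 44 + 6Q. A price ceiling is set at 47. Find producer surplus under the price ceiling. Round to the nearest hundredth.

0.75

Without the control, 129 - 3.5Q = 44 + 6Q so Q* = 8.9474 and P* = 97.6842.
At P = 47, sellers supply (47 - 44)/6 = 0.5 while buyers want more, so the quantity traded is 0.5 at price 47.
PS is the triangle above supply below 47: (1/2)(0.5)(47 - 44) = 0.75.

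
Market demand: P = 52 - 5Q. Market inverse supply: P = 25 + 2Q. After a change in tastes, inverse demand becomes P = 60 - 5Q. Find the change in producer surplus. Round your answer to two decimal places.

10.12

Initial equilibrium: Q_0 = 3.8571, P_0 = 32.7143; CS_0 = (1/2)(3.8571)(19.2857) = 37.1939, PS_0 = (1/2)(3.8571)(7.7143) = 14.8776.
New equilibrium: 60 - 5Q = 25 + 2Q gives Q_1 = 5, P_1 = 35; CS_1 = 62.5, PS_1 = 25.
Change in producer surplus = 25 - 14.8776 = 10.1224.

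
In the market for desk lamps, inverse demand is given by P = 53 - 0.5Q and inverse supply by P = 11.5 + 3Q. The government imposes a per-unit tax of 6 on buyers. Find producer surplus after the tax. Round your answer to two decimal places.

Pre-tax equilibrium: 53 - 0.5Q = 11.5 + 3Q gives Q* = 11.8571, P* = 47.0714.
A tax on buyers shifts demand down by 6: (53 - 6) - 0.5Q = 11.5 + 3Q, so Q_t = 10.1429. Buyers pay P_b = 47.9286; sellers receive P_s = P_b - 6 = 41.9286.
PS = (1/2)(Q_t)(P_s - 11.5) = (1/2)(10.1429)(30.4286) = 154.3163.

154.32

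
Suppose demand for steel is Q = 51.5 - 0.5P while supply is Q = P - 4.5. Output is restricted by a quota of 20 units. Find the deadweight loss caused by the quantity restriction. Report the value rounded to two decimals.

247.04

Rewriting demand in inverse form: P = 103 - 2Q.
Rewriting supply in inverse form: P = 4.5 + Q.
Unrestricted equilibrium: Q* = (103 - 4.5)/(2 + 1) = 32.8333.
At Q = 20 the demand price is 103 - 2(20) = 63 and the supply price is 4.5 + (20) = 24.5.
DWL = (1/2)(gap between curves at 20) x (Q* - 20) = (1/2)(38.5)(12.8333) = 247.0417.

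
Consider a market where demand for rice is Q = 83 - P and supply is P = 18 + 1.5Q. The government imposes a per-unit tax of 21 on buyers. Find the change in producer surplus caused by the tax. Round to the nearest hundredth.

-274.68

Rewriting demand in inverse form: P = 83 - Q.
Without the tax, 83 - Q = 18 + 1.5Q so Q* = 26 and P* = 57.
With the tax, buyers' net willingness to pay falls by 21: (83 - 21) - Q = 18 + 1.5Q, so Q_t = 17.6. Buyers pay P_b = 65.4; sellers receive P_s = P_b - 21 = 44.4.
Producers lose the trapezoid between P_s and P* out to Q_t plus the triangle from Q_t to Q*: change in PS = 232.32 - 507 = -274.68.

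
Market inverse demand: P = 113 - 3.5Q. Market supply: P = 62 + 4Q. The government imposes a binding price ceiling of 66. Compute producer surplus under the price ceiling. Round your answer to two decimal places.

2.00

Without the control, 113 - 3.5Q = 62 + 4Q so Q* = 6.8 and P* = 89.2.
At the ceiling price 66, quantity supplied is (66 - 62)/4 = 1; supply is the short side, so Q = 1 trades at P = 66.
PS is the triangle above supply below 66: (1/2)(1)(66 - 62) = 2.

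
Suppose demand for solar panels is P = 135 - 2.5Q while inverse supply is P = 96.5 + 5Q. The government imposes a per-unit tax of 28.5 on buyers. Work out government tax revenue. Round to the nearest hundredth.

38.00

Pre-tax equilibrium: 135 - 2.5Q = 96.5 + 5Q gives Q* = 5.1333, P* = 122.1667.
With the tax, buyers' net willingness to pay falls by 28.5: (135 - 28.5) - 2.5Q = 96.5 + 5Q, so Q_t = 1.3333. Buyers pay P_b = 131.6667; sellers receive P_s = P_b - 28.5 = 103.1667.
Revenue is the tax times quantity traded: 28.5 x 1.3333 = 38.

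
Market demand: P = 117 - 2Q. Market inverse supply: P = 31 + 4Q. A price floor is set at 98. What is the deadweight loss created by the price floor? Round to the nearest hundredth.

Free-market equilibrium: 117 - 2Q = 31 + 4Q gives Q* = 14.3333, P* = 88.3333.
At the floor price 98, quantity demanded is (117 - 98)/2 = 9.5; demand is the short side, so Q = 9.5 trades at P = 98.
At Q = 9.5 the demand price is 98 and the supply price is 69. Deadweight loss is the triangle between the curves from 9.5 to 14.3333: (1/2)(98 - 69)(14.3333 - 9.5) = 70.0833.

70.08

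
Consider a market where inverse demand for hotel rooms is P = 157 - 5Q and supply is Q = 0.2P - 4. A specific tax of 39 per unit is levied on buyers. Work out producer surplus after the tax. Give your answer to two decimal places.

240.10

Rewriting supply in inverse form: P = 20 + 5Q.
Without the tax, 157 - 5Q = 20 + 5Q so Q* = 13.7 and P* = 88.5.
A tax on buyers shifts demand down by 39: (157 - 39) - 5Q = 20 + 5Q, so Q_t = 9.8. Buyers pay P_b = 108; sellers receive P_s = P_b - 39 = 69.
PS = (1/2)(Q_t)(P_s - 20) = (1/2)(9.8)(49) = 240.1.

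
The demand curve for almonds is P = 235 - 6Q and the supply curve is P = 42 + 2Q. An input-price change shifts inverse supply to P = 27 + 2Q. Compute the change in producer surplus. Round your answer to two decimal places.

93.98

Initial equilibrium: Q_0 = 24.125, P_0 = 90.25; CS_0 = (1/2)(24.125)(144.75) = 1746.0469, PS_0 = (1/2)(24.125)(48.25) = 582.0156.
New equilibrium: 235 - 6Q = 27 + 2Q gives Q_1 = 26, P_1 = 79; CS_1 = 2028, PS_1 = 676.
Change in producer surplus = 676 - 582.0156 = 93.9844.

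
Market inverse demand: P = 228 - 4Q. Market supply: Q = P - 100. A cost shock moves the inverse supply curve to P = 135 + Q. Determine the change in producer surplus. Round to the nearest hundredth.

-154.70

Rewriting supply in inverse form: P = 100 + Q.
Initial equilibrium: Q_0 = 25.6, P_0 = 125.6; CS_0 = (1/2)(25.6)(102.4) = 1310.72, PS_0 = (1/2)(25.6)(25.6) = 327.68.
New equilibrium: 228 - 4Q = 135 + Q gives Q_1 = 18.6, P_1 = 153.6; CS_1 = 691.92, PS_1 = 172.98.
Change in producer surplus = 172.98 - 327.68 = -154.7.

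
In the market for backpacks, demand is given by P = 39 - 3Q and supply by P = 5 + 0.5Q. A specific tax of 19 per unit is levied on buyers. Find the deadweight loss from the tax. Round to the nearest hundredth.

51.57

Pre-tax equilibrium: 39 - 3Q = 5 + 0.5Q gives Q* = 9.7143, P* = 9.8571.
With the tax, buyers' net willingness to pay falls by 19: (39 - 19) - 3Q = 5 + 0.5Q, so Q_t = 4.2857. Buyers pay P_b = 26.1429; sellers receive P_s = P_b - 19 = 7.1429.
The welfare triangle lost has base Q* - Q_t = 5.4286 and height t = 19, so DWL = (1/2)(5.4286)(19) = 51.5714.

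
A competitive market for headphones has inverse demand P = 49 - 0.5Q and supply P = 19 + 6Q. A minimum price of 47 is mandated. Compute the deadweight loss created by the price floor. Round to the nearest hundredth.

1.23

Free-market equilibrium: 49 - 0.5Q = 19 + 6Q gives Q* = 4.6154, P* = 46.6923.
At P = 47, buyers demand (49 - 47)/0.5 = 4 while sellers would supply more, so the quantity traded is 4 at price 47.
At Q = 4 the demand price is 47 and the supply price is 43. Deadweight loss is the triangle between the curves from 4 to 4.6154: (1/2)(47 - 43)(4.6154 - 4) = 1.2308.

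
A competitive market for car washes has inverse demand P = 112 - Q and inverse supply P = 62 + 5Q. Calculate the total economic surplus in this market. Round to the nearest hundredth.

208.33

Setting demand equal to supply, 50 = 6Q, so Q* = 8.3333 and P* = 103.6667.
Total surplus is the full triangle between the curves from 0 to Q*: (1/2)(8.3333)(112 - 62) = 208.3333.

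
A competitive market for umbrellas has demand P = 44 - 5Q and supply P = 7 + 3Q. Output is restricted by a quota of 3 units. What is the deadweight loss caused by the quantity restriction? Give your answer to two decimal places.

Without the quota, 44 - 5Q = 7 + 3Q gives Q* = 4.625.
At Q = 3 the demand price is 44 - 5(3) = 29 and the supply price is 7 + 3(3) = 16.
Deadweight loss is the triangle between the curves from 3 to 4.625: (1/2)(29 - 16)(4.625 - 3) = 10.5625.

10.56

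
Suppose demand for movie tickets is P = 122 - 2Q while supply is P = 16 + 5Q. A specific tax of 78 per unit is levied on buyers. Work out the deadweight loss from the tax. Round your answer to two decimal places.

434.57

Pre-tax equilibrium: 122 - 2Q = 16 + 5Q gives Q* = 15.1429, P* = 91.7143.
A tax on buyers shifts demand down by 78: (122 - 78) - 2Q = 16 + 5Q, so Q_t = 4. Buyers pay P_b = 114; sellers receive P_s = P_b - 78 = 36.
Deadweight loss is the triangle between the curves from Q_t to Q*: (1/2)(15.1429 - 4)(78) = 434.5714.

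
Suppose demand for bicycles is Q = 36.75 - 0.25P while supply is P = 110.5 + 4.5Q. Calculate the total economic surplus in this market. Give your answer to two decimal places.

78.37

Rewriting demand in inverse form: P = 147 - 4Q.
Set 147 - 4Q = 110.5 + 4.5Q, which gives 36.5 = 8.5Q, so Q* = 4.2941 and P* = 147 - 4(4.2941) = 129.8235.
CS = (1/2)(4.2941)(17.1765) = 36.8789 and PS = (1/2)(4.2941)(19.3235) = 41.4888, so total surplus = 78.3676.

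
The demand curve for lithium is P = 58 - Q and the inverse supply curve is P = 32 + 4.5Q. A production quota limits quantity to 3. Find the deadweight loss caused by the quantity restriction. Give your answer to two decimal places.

Without the quota, 58 - Q = 32 + 4.5Q gives Q* = 4.7273.
At Q = 3 the demand price is 58 - (3) = 55 and the supply price is 32 + 4.5(3) = 45.5.
Deadweight loss is the triangle between the curves from 3 to 4.7273: (1/2)(55 - 45.5)(4.7273 - 3) = 8.2045.

8.20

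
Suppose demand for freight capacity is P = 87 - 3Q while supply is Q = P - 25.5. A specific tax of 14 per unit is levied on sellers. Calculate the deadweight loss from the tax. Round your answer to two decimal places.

24.50

Rewriting supply in inverse form: P = 25.5 + Q.
Without the tax, 87 - 3Q = 25.5 + Q so Q* = 15.375 and P* = 40.875.
A tax on sellers shifts supply up by 14: 87 - 3Q = 25.5 + Q + 14, so Q_t = 11.875. Buyers pay P_b = 51.375; sellers receive P_s = P_b - 14 = 37.375.
Deadweight loss is the triangle between the curves from Q_t to Q*: (1/2)(15.375 - 11.875)(14) = 24.5.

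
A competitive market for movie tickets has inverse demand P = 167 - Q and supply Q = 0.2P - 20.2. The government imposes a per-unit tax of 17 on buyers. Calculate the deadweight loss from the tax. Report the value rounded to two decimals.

Rewriting supply in inverse form: P = 101 + 5Q.
Without the tax, 167 - Q = 101 + 5Q so Q* = 11 and P* = 156.
A tax on buyers shifts demand down by 17: (167 - 17) - Q = 101 + 5Q, so Q_t = 8.1667. Buyers pay P_b = 158.8333; sellers receive P_s = P_b - 17 = 141.8333.
The welfare triangle lost has base Q* - Q_t = 2.8333 and height t = 17, so DWL = (1/2)(2.8333)(17) = 24.0833.

24.08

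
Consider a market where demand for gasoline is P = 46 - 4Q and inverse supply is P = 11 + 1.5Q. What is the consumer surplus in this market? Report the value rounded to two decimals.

80.99

Equilibrium: 46 - 4Q = 11 + 1.5Q, so Q* = 6.3636 and P* = 20.5455.
CS is the area between the demand curve and P* from 0 to Q*: (1/2)(6.3636)(25.4545) = 80.9917.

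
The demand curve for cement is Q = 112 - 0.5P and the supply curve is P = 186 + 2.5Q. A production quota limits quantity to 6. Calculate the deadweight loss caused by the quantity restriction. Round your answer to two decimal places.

Rewriting demand in inverse form: P = 224 - 2Q.
Without the quota, 224 - 2Q = 186 + 2.5Q gives Q* = 8.4444.
At Q = 6 the demand price is 224 - 2(6) = 212 and the supply price is 186 + 2.5(6) = 201.
DWL = (1/2)(gap between curves at 6) x (Q* - 6) = (1/2)(11)(2.4444) = 13.4444.

13.44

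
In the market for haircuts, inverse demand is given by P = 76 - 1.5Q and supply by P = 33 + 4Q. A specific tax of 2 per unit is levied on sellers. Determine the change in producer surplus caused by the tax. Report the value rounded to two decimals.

Without the tax, 76 - 1.5Q = 33 + 4Q so Q* = 7.8182 and P* = 64.2727.
A tax on sellers shifts supply up by 2: 76 - 1.5Q = 33 + 4Q + 2, so Q_t = 7.4545. Buyers pay P_b = 64.8182; sellers receive P_s = P_b - 2 = 62.8182.
Producers lose the trapezoid between P_s and P* out to Q_t plus the triangle from Q_t to Q*: change in PS = 111.1405 - 122.2479 = -11.1074.

-11.11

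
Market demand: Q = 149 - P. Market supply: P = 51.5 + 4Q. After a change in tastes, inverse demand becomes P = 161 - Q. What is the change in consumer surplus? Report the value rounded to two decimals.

49.68

Rewriting demand in inverse form: P = 149 - Q.
Initial equilibrium: Q_0 = 19.5, P_0 = 129.5; CS_0 = (1/2)(19.5)(19.5) = 190.125, PS_0 = (1/2)(19.5)(78) = 760.5.
New equilibrium: 161 - Q = 51.5 + 4Q gives Q_1 = 21.9, P_1 = 139.1; CS_1 = 239.805, PS_1 = 959.22.
Change in consumer surplus = 239.805 - 190.125 = 49.68.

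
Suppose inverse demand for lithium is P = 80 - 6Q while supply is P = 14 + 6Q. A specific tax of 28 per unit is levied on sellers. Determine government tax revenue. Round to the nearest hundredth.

88.67

Pre-tax equilibrium: 80 - 6Q = 14 + 6Q gives Q* = 5.5, P* = 47.
A tax on sellers shifts supply up by 28: 80 - 6Q = 14 + 6Q + 28, so Q_t = 3.1667. Buyers pay P_b = 61; sellers receive P_s = P_b - 28 = 33.
Tax revenue = t x Q_t = 28 x 3.1667 = 88.6667.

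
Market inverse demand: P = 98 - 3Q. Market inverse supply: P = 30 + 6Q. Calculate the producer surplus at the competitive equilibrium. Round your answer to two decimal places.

Set 98 - 3Q = 30 + 6Q, which gives 68 = 9Q, so Q* = 7.5556 and P* = 98 - 3(7.5556) = 75.3333.
The supply curve's price intercept is 30, so PS = (1/2)(Q*)(P* - 30) = (1/2)(7.5556)(45.3333) = 171.2593.

171.26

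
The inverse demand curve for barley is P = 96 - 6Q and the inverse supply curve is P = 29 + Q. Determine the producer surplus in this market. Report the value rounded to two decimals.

Equilibrium: 96 - 6Q = 29 + Q, so Q* = 9.5714 and P* = 38.5714.
The supply curve's price intercept is 29, so PS = (1/2)(Q*)(P* - 29) = (1/2)(9.5714)(9.5714) = 45.8061.

45.81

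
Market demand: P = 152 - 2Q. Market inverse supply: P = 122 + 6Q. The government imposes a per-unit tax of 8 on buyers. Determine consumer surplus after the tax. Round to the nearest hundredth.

7.56

Without the tax, 152 - 2Q = 122 + 6Q so Q* = 3.75 and P* = 144.5.
With the tax, buyers' net willingness to pay falls by 8: (152 - 8) - 2Q = 122 + 6Q, so Q_t = 2.75. Buyers pay P_b = 146.5; sellers receive P_s = P_b - 8 = 138.5.
Consumer surplus is the triangle under demand above P_b: (1/2)(2.75)(152 - 146.5) = 7.5625.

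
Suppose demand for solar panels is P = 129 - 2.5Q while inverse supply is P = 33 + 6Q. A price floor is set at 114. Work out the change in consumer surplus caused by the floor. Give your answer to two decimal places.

Free-market equilibrium: 129 - 2.5Q = 33 + 6Q gives Q* = 11.2941, P* = 100.7647.
At P = 114, buyers demand (129 - 114)/2.5 = 6 while sellers would supply more, so the quantity traded is 6 at price 114.
CS goes from (1/2)(11.2941)(28.2353) = 159.4464 to 45 (computed as (129 - 114)(6) - (1/2)(2.5)(6)^2), a change of -114.4464.

-114.45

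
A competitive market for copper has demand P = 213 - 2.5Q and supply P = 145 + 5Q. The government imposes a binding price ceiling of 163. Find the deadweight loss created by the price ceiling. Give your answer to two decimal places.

Without the control, 213 - 2.5Q = 145 + 5Q so Q* = 9.0667 and P* = 190.3333.
At the ceiling price 163, quantity supplied is (163 - 145)/5 = 3.6; supply is the short side, so Q = 3.6 trades at P = 163.
The lost-trades triangle has base Q* - 3.6 = 5.4667 and height equal to the gap between the curves at Q = 3.6, which is 204 - 163 = 41. DWL = (1/2)(5.4667)(41) = 112.0667.

112.07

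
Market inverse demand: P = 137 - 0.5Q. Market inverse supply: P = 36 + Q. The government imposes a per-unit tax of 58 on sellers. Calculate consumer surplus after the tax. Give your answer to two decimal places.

Without the tax, 137 - 0.5Q = 36 + Q so Q* = 67.3333 and P* = 103.3333.
With the tax, sellers need 58 more per unit: 137 - 0.5Q = 36 + Q + 58, so Q_t = 28.6667. Buyers pay P_b = 122.6667; sellers receive P_s = P_b - 58 = 64.6667.
Consumer surplus is the triangle under demand above P_b: (1/2)(28.6667)(137 - 122.6667) = 205.4444.

205.44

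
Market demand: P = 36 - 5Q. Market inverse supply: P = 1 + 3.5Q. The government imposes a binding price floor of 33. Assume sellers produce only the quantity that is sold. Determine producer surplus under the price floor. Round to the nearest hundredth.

Free-market equilibrium: 36 - 5Q = 1 + 3.5Q gives Q* = 4.1176, P* = 15.4118.
At P = 33, buyers demand (36 - 33)/5 = 0.6 while sellers would supply more, so the quantity traded is 0.6 at price 33.
The supply price at Q = 0.6 is 3.1. PS is the trapezoid between 33 and supply over [0, 0.6]: (1/2)[(33 - 1) + (33 - 3.1)](0.6) = 18.57.

18.57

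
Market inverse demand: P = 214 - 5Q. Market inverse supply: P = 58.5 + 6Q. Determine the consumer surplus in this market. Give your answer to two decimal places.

499.59

Equilibrium: 214 - 5Q = 58.5 + 6Q, so Q* = 14.1364 and P* = 143.3182.
The demand choke price is 214, so CS = (1/2)(Q*)(214 - P*) = (1/2)(14.1364)(70.6818) = 499.5919.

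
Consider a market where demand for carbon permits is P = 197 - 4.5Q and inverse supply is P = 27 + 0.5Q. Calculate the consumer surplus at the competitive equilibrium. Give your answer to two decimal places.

Set 197 - 4.5Q = 27 + 0.5Q, which gives 170 = 5Q, so Q* = 34 and P* = 197 - 4.5(34) = 44.
The demand choke price is 197, so CS = (1/2)(Q*)(197 - P*) = (1/2)(34)(153) = 2601.

2601.00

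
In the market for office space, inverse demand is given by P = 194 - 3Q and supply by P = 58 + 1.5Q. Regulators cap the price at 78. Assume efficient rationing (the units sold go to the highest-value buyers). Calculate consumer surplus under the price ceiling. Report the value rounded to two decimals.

1280.00

Without the control, 194 - 3Q = 58 + 1.5Q so Q* = 30.2222 and P* = 103.3333.
At the ceiling price 78, quantity supplied is (78 - 58)/1.5 = 13.3333; supply is the short side, so Q = 13.3333 trades at P = 78.
The demand price at Q = 13.3333 is 154. CS is the trapezoid between demand and 78 over [0, 13.3333]: (1/2)[(194 - 78) + (154 - 78)](13.3333) = 1280.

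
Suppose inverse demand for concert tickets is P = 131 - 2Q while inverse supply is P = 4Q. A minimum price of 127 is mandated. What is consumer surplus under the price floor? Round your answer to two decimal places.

Free-market equilibrium: 131 - 2Q = 4Q gives Q* = 21.8333, P* = 87.3333.
At the floor price 127, quantity demanded is (131 - 127)/2 = 2; demand is the short side, so Q = 2 trades at P = 127.
CS is the triangle under demand above 127: (1/2)(2)(131 - 127) = 4.

4.00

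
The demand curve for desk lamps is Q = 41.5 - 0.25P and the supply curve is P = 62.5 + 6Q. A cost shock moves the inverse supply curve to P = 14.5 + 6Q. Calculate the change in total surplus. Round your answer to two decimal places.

612.00

Rewriting demand in inverse form: P = 166 - 4Q.
Initial equilibrium: Q_0 = 10.35, P_0 = 124.6; CS_0 = (1/2)(10.35)(41.4) = 214.245, PS_0 = (1/2)(10.35)(62.1) = 321.3675.
New equilibrium: 166 - 4Q = 14.5 + 6Q gives Q_1 = 15.15, P_1 = 105.4; CS_1 = 459.045, PS_1 = 688.5675.
Change in total surplus = (459.045 + 688.5675) - (214.245 + 321.3675) = 612.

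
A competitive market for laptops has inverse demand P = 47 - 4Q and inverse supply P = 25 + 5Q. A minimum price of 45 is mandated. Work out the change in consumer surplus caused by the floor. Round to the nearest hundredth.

Free-market equilibrium: 47 - 4Q = 25 + 5Q gives Q* = 2.4444, P* = 37.2222.
At P = 45, buyers demand (47 - 45)/4 = 0.5 while sellers would supply more, so the quantity traded is 0.5 at price 45.
CS goes from (1/2)(2.4444)(9.7778) = 11.9506 to 0.5 (computed as (47 - 45)(0.5) - (1/2)(4)(0.5)^2), a change of -11.4506.

-11.45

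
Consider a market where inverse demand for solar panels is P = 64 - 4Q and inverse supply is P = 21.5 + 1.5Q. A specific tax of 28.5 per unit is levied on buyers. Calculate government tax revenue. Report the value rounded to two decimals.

Pre-tax equilibrium: 64 - 4Q = 21.5 + 1.5Q gives Q* = 7.7273, P* = 33.0909.
With the tax, buyers' net willingness to pay falls by 28.5: (64 - 28.5) - 4Q = 21.5 + 1.5Q, so Q_t = 2.5455. Buyers pay P_b = 53.8182; sellers receive P_s = P_b - 28.5 = 25.3182.
Tax revenue = t x Q_t = 28.5 x 2.5455 = 72.5455.

72.55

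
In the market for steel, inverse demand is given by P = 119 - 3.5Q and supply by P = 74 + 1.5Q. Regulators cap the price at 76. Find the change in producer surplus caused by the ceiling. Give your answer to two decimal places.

Free-market equilibrium: 119 - 3.5Q = 74 + 1.5Q gives Q* = 9, P* = 87.5.
At the ceiling price 76, quantity supplied is (76 - 74)/1.5 = 1.3333; supply is the short side, so Q = 1.3333 trades at P = 76.
PS goes from (1/2)(9)(13.5) = 60.75 to 1.3333 (computed as (76 - 74)(1.3333) - (1/2)(1.5)(1.3333)^2), a change of -59.4167.

-59.42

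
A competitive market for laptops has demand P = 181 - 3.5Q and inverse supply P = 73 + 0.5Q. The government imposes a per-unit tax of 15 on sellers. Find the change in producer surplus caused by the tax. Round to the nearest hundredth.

-47.11

Without the tax, 181 - 3.5Q = 73 + 0.5Q so Q* = 27 and P* = 86.5.
With the tax, sellers need 15 more per unit: 181 - 3.5Q = 73 + 0.5Q + 15, so Q_t = 23.25. Buyers pay P_b = 99.625; sellers receive P_s = P_b - 15 = 84.625.
Producers lose the trapezoid between P_s and P* out to Q_t plus the triangle from Q_t to Q*: change in PS = 135.1406 - 182.25 = -47.1094.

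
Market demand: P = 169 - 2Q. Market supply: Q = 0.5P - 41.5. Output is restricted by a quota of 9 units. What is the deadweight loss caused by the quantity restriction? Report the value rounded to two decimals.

Rewriting supply in inverse form: P = 83 + 2Q.
Without the quota, 169 - 2Q = 83 + 2Q gives Q* = 21.5.
At Q = 9 the demand price is 169 - 2(9) = 151 and the supply price is 83 + 2(9) = 101.
DWL = (1/2)(gap between curves at 9) x (Q* - 9) = (1/2)(50)(12.5) = 312.5.

312.50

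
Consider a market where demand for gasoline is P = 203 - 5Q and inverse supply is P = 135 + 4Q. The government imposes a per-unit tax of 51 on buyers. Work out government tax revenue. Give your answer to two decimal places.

Without the tax, 203 - 5Q = 135 + 4Q so Q* = 7.5556 and P* = 165.2222.
A tax on buyers shifts demand down by 51: (203 - 51) - 5Q = 135 + 4Q, so Q_t = 1.8889. Buyers pay P_b = 193.5556; sellers receive P_s = P_b - 51 = 142.5556.
Tax revenue = t x Q_t = 51 x 1.8889 = 96.3333.

96.33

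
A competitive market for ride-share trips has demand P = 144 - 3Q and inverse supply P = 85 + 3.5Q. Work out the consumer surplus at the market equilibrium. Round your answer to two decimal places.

Setting demand equal to supply, 59 = 6.5Q, so Q* = 9.0769 and P* = 116.7692.
Consumer surplus is the triangle under demand above P*: (1/2)(9.0769)(144 - 116.7692) = (1/2)(9.0769)(27.2308) = 123.5858.

123.59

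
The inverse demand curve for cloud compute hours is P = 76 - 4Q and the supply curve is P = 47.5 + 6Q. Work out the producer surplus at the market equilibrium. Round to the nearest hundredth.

Equilibrium: 76 - 4Q = 47.5 + 6Q, so Q* = 2.85 and P* = 64.6.
PS is the area between P* and the supply curve from 0 to Q*: (1/2)(2.85)(17.1) = 24.3675.

24.37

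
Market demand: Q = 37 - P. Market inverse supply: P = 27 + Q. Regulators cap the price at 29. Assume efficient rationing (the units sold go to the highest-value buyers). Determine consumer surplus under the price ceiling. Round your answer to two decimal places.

14.00

Rewriting demand in inverse form: P = 37 - Q.
Without the control, 37 - Q = 27 + Q so Q* = 5 and P* = 32.
At P = 29, sellers supply (29 - 27)/1 = 2 while buyers want more, so the quantity traded is 2 at price 29.
The demand price at Q = 2 is 35. CS is the trapezoid between demand and 29 over [0, 2]: (1/2)[(37 - 29) + (35 - 29)](2) = 14.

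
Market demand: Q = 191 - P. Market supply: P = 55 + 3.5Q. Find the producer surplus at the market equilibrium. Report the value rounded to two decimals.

1598.42

Rewriting demand in inverse form: P = 191 - Q.
Set 191 - Q = 55 + 3.5Q, which gives 136 = 4.5Q, so Q* = 30.2222 and P* = 191 - (30.2222) = 160.7778.
PS is the area between P* and the supply curve from 0 to Q*: (1/2)(30.2222)(105.7778) = 1598.4198.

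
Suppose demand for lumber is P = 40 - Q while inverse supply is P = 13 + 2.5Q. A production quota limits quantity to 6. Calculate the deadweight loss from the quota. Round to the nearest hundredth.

5.14

Unrestricted equilibrium: Q* = (40 - 13)/(1 + 2.5) = 7.7143.
At Q = 6 the demand price is 40 - (6) = 34 and the supply price is 13 + 2.5(6) = 28.
Deadweight loss is the triangle between the curves from 6 to 7.7143: (1/2)(34 - 28)(7.7143 - 6) = 5.1429.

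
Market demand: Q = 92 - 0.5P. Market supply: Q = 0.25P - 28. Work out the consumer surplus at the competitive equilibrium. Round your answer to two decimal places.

Rewriting demand in inverse form: P = 184 - 2Q.
Rewriting supply in inverse form: P = 112 + 4Q.
Set 184 - 2Q = 112 + 4Q, which gives 72 = 6Q, so Q* = 12 and P* = 184 - 2(12) = 160.
CS is the area between the demand curve and P* from 0 to Q*: (1/2)(12)(24) = 144.

144.00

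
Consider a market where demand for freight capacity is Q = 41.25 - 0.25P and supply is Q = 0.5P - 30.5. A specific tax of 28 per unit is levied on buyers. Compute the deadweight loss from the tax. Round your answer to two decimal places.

65.33

Rewriting demand in inverse form: P = 165 - 4Q.
Rewriting supply in inverse form: P = 61 + 2Q.
Without the tax, 165 - 4Q = 61 + 2Q so Q* = 17.3333 and P* = 95.6667.
With the tax, buyers' net willingness to pay falls by 28: (165 - 28) - 4Q = 61 + 2Q, so Q_t = 12.6667. Buyers pay P_b = 114.3333; sellers receive P_s = P_b - 28 = 86.3333.
The welfare triangle lost has base Q* - Q_t = 4.6667 and height t = 28, so DWL = (1/2)(4.6667)(28) = 65.3333.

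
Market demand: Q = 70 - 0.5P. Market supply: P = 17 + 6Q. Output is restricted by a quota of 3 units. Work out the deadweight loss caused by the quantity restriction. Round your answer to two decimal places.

612.56

Rewriting demand in inverse form: P = 140 - 2Q.
Unrestricted equilibrium: Q* = (140 - 17)/(2 + 6) = 15.375.
At Q = 3 the demand price is 140 - 2(3) = 134 and the supply price is 17 + 6(3) = 35.
Deadweight loss is the triangle between the curves from 3 to 15.375: (1/2)(134 - 35)(15.375 - 3) = 612.5625.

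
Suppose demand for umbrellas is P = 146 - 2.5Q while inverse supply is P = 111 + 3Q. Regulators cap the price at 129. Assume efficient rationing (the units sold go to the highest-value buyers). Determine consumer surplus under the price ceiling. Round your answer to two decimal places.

Without the control, 146 - 2.5Q = 111 + 3Q so Q* = 6.3636 and P* = 130.0909.
At the ceiling price 129, quantity supplied is (129 - 111)/3 = 6; supply is the short side, so Q = 6 trades at P = 129.
The demand price at Q = 6 is 131. CS is the trapezoid between demand and 129 over [0, 6]: (1/2)[(146 - 129) + (131 - 129)](6) = 57.

57.00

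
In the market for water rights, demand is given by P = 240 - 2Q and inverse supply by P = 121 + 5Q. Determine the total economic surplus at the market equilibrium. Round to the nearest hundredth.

1011.50

Equilibrium: 240 - 2Q = 121 + 5Q, so Q* = 17 and P* = 206.
CS = (1/2)(17)(34) = 289 and PS = (1/2)(17)(85) = 722.5, so total surplus = 1011.5.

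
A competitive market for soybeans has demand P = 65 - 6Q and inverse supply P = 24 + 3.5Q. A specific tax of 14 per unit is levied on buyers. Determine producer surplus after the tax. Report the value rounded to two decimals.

14.14

Without the tax, 65 - 6Q = 24 + 3.5Q so Q* = 4.3158 and P* = 39.1053.
A tax on buyers shifts demand down by 14: (65 - 14) - 6Q = 24 + 3.5Q, so Q_t = 2.8421. Buyers pay P_b = 47.9474; sellers receive P_s = P_b - 14 = 33.9474.
PS = (1/2)(Q_t)(P_s - 24) = (1/2)(2.8421)(9.9474) = 14.1357.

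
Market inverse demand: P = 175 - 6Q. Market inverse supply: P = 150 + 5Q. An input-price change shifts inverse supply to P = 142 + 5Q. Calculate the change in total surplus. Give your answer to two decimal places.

21.09

Initial equilibrium: Q_0 = 2.2727, P_0 = 161.3636; CS_0 = (1/2)(2.2727)(13.6364) = 15.4959, PS_0 = (1/2)(2.2727)(11.3636) = 12.9132.
New equilibrium: 175 - 6Q = 142 + 5Q gives Q_1 = 3, P_1 = 157; CS_1 = 27, PS_1 = 22.5.
Change in total surplus = (27 + 22.5) - (15.4959 + 12.9132) = 21.0909.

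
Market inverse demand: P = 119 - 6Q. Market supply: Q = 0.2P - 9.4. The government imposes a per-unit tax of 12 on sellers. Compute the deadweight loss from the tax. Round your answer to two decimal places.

Rewriting supply in inverse form: P = 47 + 5Q.
Pre-tax equilibrium: 119 - 6Q = 47 + 5Q gives Q* = 6.5455, P* = 79.7273.
A tax on sellers shifts supply up by 12: 119 - 6Q = 47 + 5Q + 12, so Q_t = 5.4545. Buyers pay P_b = 86.2727; sellers receive P_s = P_b - 12 = 74.2727.
The welfare triangle lost has base Q* - Q_t = 1.0909 and height t = 12, so DWL = (1/2)(1.0909)(12) = 6.5455.

6.55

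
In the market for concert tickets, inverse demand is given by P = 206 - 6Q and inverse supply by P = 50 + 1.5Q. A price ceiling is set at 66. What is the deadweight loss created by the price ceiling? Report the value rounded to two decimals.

385.07

Without the control, 206 - 6Q = 50 + 1.5Q so Q* = 20.8 and P* = 81.2.
At P = 66, sellers supply (66 - 50)/1.5 = 10.6667 while buyers want more, so the quantity traded is 10.6667 at price 66.
The lost-trades triangle has base Q* - 10.6667 = 10.1333 and height equal to the gap between the curves at Q = 10.6667, which is 142 - 66 = 76. DWL = (1/2)(10.1333)(76) = 385.0667.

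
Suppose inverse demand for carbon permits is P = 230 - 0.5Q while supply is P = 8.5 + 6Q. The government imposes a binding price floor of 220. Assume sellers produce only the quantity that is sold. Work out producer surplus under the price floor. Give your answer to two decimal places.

3030.00

Free-market equilibrium: 230 - 0.5Q = 8.5 + 6Q gives Q* = 34.0769, P* = 212.9615.
At the floor price 220, quantity demanded is (230 - 220)/0.5 = 20; demand is the short side, so Q = 20 trades at P = 220.
The supply price at Q = 20 is 128.5. PS is the trapezoid between 220 and supply over [0, 20]: (1/2)[(220 - 8.5) + (220 - 128.5)](20) = 3030.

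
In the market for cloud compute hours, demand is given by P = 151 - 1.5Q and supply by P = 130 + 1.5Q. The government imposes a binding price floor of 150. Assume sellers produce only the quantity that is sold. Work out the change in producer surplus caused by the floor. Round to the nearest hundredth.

-23.75

Free-market equilibrium: 151 - 1.5Q = 130 + 1.5Q gives Q* = 7, P* = 140.5.
At the floor price 150, quantity demanded is (151 - 150)/1.5 = 0.6667; demand is the short side, so Q = 0.6667 trades at P = 150.
PS goes from (1/2)(7)(10.5) = 36.75 to 13 (computed as (150 - 130)(0.6667) - (1/2)(1.5)(0.6667)^2), a change of -23.75.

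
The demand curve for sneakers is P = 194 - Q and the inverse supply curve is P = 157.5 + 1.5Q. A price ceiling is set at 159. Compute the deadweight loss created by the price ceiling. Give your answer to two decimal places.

Without the control, 194 - Q = 157.5 + 1.5Q so Q* = 14.6 and P* = 179.4.
At P = 159, sellers supply (159 - 157.5)/1.5 = 1 while buyers want more, so the quantity traded is 1 at price 159.
The lost-trades triangle has base Q* - 1 = 13.6 and height equal to the gap between the curves at Q = 1, which is 193 - 159 = 34. DWL = (1/2)(13.6)(34) = 231.2.

231.20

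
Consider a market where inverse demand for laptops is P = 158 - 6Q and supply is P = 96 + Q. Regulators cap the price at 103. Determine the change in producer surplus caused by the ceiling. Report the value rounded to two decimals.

-14.72

Free-market equilibrium: 158 - 6Q = 96 + Q gives Q* = 8.8571, P* = 104.8571.
At the ceiling price 103, quantity supplied is (103 - 96)/1 = 7; supply is the short side, so Q = 7 trades at P = 103.
PS goes from (1/2)(8.8571)(8.8571) = 39.2245 to 24.5 (computed as (103 - 96)(7) - (1/2)(1)(7)^2), a change of -14.7245.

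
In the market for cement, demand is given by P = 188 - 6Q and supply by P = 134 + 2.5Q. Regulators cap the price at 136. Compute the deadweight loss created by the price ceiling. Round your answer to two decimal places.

131.05

Free-market equilibrium: 188 - 6Q = 134 + 2.5Q gives Q* = 6.3529, P* = 149.8824.
At the ceiling price 136, quantity supplied is (136 - 134)/2.5 = 0.8; supply is the short side, so Q = 0.8 trades at P = 136.
At Q = 0.8 the demand price is 183.2 and the supply price is 136. Deadweight loss is the triangle between the curves from 0.8 to 6.3529: (1/2)(183.2 - 136)(6.3529 - 0.8) = 131.0494.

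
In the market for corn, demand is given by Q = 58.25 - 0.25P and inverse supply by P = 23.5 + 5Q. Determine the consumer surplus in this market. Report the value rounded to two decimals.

1083.71

Rewriting demand in inverse form: P = 233 - 4Q.
Set 233 - 4Q = 23.5 + 5Q, which gives 209.5 = 9Q, so Q* = 23.2778 and P* = 233 - 4(23.2778) = 139.8889.
Consumer surplus is the triangle under demand above P*: (1/2)(23.2778)(233 - 139.8889) = (1/2)(23.2778)(93.1111) = 1083.7099.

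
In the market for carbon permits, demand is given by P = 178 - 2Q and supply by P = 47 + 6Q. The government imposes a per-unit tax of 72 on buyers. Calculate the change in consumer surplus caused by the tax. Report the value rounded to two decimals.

-213.75

Pre-tax equilibrium: 178 - 2Q = 47 + 6Q gives Q* = 16.375, P* = 145.25.
With the tax, buyers' net willingness to pay falls by 72: (178 - 72) - 2Q = 47 + 6Q, so Q_t = 7.375. Buyers pay P_b = 163.25; sellers receive P_s = P_b - 72 = 91.25.
CS falls from (1/2)(16.375)(32.75) = 268.1406 to (1/2)(7.375)(14.75) = 54.3906, a change of -213.75.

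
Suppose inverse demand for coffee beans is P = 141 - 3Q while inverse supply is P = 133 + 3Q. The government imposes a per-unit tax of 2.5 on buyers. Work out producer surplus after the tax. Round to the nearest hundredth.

1.26

Pre-tax equilibrium: 141 - 3Q = 133 + 3Q gives Q* = 1.3333, P* = 137.
A tax on buyers shifts demand down by 2.5: (141 - 2.5) - 3Q = 133 + 3Q, so Q_t = 0.9167. Buyers pay P_b = 138.25; sellers receive P_s = P_b - 2.5 = 135.75.
PS = (1/2)(Q_t)(P_s - 133) = (1/2)(0.9167)(2.75) = 1.2604.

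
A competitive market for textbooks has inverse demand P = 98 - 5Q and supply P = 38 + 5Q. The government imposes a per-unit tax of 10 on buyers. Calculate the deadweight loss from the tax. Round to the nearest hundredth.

Without the tax, 98 - 5Q = 38 + 5Q so Q* = 6 and P* = 68.
A tax on buyers shifts demand down by 10: (98 - 10) - 5Q = 38 + 5Q, so Q_t = 5. Buyers pay P_b = 73; sellers receive P_s = P_b - 10 = 63.
Deadweight loss is the triangle between the curves from Q_t to Q*: (1/2)(6 - 5)(10) = 5.

5.00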